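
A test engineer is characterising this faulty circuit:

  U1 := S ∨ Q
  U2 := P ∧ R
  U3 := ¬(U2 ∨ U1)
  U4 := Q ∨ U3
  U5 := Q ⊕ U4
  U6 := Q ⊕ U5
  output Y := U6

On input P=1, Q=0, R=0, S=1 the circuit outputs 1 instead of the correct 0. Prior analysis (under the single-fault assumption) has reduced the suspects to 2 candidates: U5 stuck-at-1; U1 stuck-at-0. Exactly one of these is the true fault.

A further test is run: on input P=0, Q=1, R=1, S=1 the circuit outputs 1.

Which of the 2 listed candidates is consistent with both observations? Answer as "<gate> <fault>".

Evaluate each candidate on input P=0, Q=1, R=1, S=1:
  U5 stuck-at-1: U1=1, U2=0, U3=0, U4=1, U5=1 [stuck-at-1], U6=0 → 0 — eliminated
  U1 stuck-at-0: U1=0 [stuck-at-0], U2=0, U3=1, U4=1, U5=0, U6=1 → 1 — matches
Only U1 stuck-at-0 reproduces the observed 1.

U1 stuck-at-0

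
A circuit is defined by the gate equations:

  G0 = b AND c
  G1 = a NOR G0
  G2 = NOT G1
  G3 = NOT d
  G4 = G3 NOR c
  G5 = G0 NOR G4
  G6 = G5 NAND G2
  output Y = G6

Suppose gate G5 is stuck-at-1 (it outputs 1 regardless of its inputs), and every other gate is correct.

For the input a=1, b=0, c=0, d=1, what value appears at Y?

Propagate with G5 forced: G0=0, G1=0, G2=1, G3=0, G4=1, G5=1 [stuck-at-1], G6=0.
So Y = 0. (Without the fault it would be 1.)

0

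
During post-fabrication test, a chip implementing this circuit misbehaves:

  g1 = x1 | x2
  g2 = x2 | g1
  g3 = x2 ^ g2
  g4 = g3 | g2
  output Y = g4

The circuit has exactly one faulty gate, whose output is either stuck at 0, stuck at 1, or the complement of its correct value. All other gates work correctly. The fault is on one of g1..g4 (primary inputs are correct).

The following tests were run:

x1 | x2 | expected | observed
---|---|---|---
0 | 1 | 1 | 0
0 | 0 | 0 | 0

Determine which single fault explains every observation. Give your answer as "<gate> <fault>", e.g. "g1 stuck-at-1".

Fault-free values for test 1 (x1=0, x2=1): g1=1, g2=1, g3=0, g4=1, giving Y=1. Observed 0.
Test 1: faults giving observed 0 are {g4 stuck-at-0, g4 inverted output}.
Test 2 (x1=0, x2=0): fault-free g1=0, g2=0, g3=0, g4=0 → 0; observed 0. Eliminates g4 inverted output.
Only g4 stuck-at-0 is consistent with every test.

g4 stuck-at-0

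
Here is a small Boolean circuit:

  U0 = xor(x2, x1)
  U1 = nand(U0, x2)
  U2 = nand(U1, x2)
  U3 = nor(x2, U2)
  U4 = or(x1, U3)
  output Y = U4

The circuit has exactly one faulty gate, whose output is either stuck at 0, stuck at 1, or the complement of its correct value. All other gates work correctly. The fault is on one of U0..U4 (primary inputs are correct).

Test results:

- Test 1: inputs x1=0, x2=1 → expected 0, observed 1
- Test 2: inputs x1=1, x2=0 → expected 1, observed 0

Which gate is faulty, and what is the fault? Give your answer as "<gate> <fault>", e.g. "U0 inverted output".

Fault-free values for test 1 (x1=0, x2=1): U0=1, U1=0, U2=1, U3=0, U4=0, giving Y=0. Observed 1.
Test 1: faults giving observed 1 are {U3 stuck-at-1, U3 inverted output, U4 stuck-at-1, U4 inverted output}.
Test 2 (x1=1, x2=0): fault-free U0=1, U1=1, U2=1, U3=0, U4=1 → 1; observed 0. Eliminates U3 stuck-at-1, U3 inverted output, U4 stuck-at-1.
Only U4 inverted output is consistent with every test.

U4 inverted output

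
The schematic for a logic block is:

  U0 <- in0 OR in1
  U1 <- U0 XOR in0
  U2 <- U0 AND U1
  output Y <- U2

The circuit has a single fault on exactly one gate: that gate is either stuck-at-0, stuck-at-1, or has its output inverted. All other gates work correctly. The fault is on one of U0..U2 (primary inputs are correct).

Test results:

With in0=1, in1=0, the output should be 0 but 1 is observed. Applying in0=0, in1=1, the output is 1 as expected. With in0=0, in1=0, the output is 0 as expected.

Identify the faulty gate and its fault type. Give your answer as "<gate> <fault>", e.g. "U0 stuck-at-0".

U1 stuck-at-1

Fault-free values for test 1 (in0=1, in1=0): U0=1, U1=0, U2=0, giving Y=0. Observed 1.
Test 1: faults giving observed 1 are {U1 stuck-at-1, U1 inverted output, U2 stuck-at-1, U2 inverted output}.
Test 2 (in0=0, in1=1): fault-free U0=1, U1=1, U2=1 → 1; observed 1. Eliminates U1 inverted output, U2 inverted output.
Test 3 (in0=0, in1=0): fault-free U0=0, U1=0, U2=0 → 0; observed 0. Eliminates U2 stuck-at-1.
Only U1 stuck-at-1 is consistent with every test.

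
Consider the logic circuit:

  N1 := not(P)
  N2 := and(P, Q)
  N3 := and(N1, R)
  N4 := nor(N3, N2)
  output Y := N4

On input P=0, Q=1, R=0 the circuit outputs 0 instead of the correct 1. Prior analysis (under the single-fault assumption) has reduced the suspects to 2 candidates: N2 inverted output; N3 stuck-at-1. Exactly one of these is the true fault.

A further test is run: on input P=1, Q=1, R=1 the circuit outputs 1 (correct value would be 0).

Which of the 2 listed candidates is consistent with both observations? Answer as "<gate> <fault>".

Evaluate each candidate on input P=1, Q=1, R=1:
  N2 inverted output: N1=0, N2=0 [inverted output], N3=0, N4=1 → 1 — matches
  N3 stuck-at-1: N1=0, N2=1, N3=1 [stuck-at-1], N4=0 → 0 — eliminated
Only N2 inverted output reproduces the observed 1.

N2 inverted output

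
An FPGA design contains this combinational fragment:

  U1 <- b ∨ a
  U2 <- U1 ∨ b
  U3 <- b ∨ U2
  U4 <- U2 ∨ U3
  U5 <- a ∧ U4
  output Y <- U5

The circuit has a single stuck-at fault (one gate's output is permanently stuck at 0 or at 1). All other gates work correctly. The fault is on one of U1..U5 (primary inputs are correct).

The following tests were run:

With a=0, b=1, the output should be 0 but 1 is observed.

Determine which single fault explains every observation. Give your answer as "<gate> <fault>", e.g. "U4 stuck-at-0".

Fault-free values for test 1 (a=0, b=1): U1=1, U2=1, U3=1, U4=1, U5=0, giving Y=0. Observed 1.
Test 1: faults giving observed 1 are {U5 stuck-at-1}.
Only U5 stuck-at-1 is consistent with every test.

U5 stuck-at-1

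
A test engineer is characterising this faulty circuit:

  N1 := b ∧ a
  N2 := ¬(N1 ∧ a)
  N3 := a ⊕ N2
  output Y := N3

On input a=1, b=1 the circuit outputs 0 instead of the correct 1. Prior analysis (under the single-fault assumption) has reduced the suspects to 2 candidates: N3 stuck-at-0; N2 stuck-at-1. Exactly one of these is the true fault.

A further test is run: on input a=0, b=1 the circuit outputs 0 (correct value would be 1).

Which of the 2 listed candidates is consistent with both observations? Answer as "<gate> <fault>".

N3 stuck-at-0

Evaluate each candidate on input a=0, b=1:
  N3 stuck-at-0: N1=0, N2=1, N3=0 [stuck-at-0] → 0 — matches
  N2 stuck-at-1: N1=0, N2=1 [stuck-at-1], N3=1 → 1 — eliminated
Only N3 stuck-at-0 reproduces the observed 0.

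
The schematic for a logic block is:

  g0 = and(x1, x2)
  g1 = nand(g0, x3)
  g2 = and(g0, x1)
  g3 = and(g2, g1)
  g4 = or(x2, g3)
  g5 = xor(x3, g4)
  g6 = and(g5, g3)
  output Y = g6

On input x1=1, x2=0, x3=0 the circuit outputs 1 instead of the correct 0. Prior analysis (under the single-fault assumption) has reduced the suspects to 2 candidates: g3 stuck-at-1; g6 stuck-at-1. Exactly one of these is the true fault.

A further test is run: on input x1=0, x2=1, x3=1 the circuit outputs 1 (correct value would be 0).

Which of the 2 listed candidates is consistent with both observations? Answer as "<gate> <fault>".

g6 stuck-at-1

Evaluate each candidate on input x1=0, x2=1, x3=1:
  g3 stuck-at-1: g0=0, g1=1, g2=0, g3=1 [stuck-at-1], g4=1, g5=0, g6=0 → 0 — eliminated
  g6 stuck-at-1: g0=0, g1=1, g2=0, g3=0, g4=1, g5=0, g6=1 [stuck-at-1] → 1 — matches
Only g6 stuck-at-1 reproduces the observed 1.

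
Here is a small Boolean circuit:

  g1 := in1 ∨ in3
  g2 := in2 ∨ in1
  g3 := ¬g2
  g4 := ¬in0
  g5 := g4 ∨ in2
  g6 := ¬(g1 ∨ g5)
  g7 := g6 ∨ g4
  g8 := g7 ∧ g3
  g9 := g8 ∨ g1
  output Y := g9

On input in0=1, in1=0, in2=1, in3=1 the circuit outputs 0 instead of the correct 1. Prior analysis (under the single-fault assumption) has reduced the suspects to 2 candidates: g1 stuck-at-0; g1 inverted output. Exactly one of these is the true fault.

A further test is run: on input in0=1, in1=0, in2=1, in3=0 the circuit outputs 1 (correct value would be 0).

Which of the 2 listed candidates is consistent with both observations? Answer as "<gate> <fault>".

g1 inverted output

Evaluate each candidate on input in0=1, in1=0, in2=1, in3=0:
  g1 stuck-at-0: g1=0 [stuck-at-0], g2=1, g3=0, g4=0, g5=1, g6=0, g7=0, g8=0, g9=0 → 0 — eliminated
  g1 inverted output: g1=1 [inverted output], g2=1, g3=0, g4=0, g5=1, g6=0, g7=0, g8=0, g9=1 → 1 — matches
Only g1 inverted output reproduces the observed 1.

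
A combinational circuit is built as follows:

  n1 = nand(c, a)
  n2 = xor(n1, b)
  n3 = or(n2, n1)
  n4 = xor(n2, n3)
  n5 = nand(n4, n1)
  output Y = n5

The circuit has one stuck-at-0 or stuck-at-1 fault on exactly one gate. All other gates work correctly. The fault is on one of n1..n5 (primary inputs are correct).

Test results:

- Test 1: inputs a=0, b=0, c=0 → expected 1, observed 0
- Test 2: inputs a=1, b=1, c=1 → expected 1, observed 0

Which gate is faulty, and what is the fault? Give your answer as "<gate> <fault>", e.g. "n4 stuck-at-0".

n5 stuck-at-0

Fault-free values for test 1 (a=0, b=0, c=0): n1=1, n2=1, n3=1, n4=0, n5=1, giving Y=1. Observed 0.
Test 1: faults giving observed 0 are {n2 stuck-at-0, n3 stuck-at-0, n4 stuck-at-1, n5 stuck-at-0}.
Test 2 (a=1, b=1, c=1): fault-free n1=0, n2=1, n3=1, n4=0, n5=1 → 1; observed 0. Eliminates n2 stuck-at-0, n3 stuck-at-0, n4 stuck-at-1.
Only n5 stuck-at-0 is consistent with every test.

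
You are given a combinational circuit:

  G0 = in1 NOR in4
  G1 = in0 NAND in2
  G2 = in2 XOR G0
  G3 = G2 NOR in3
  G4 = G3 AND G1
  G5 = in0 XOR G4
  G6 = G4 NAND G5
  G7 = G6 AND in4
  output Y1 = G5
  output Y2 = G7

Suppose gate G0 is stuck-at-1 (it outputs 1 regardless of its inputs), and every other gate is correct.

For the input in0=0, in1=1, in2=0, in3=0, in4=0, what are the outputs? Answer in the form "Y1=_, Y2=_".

Propagate with G0 forced: G0=1 [stuck-at-1], G1=1, G2=1, G3=0, G4=0, G5=0, G6=1, G7=0.
So the outputs are Y1=0, Y2=0. (Without the fault they would be Y1=1, Y2=0.)

Y1=0, Y2=0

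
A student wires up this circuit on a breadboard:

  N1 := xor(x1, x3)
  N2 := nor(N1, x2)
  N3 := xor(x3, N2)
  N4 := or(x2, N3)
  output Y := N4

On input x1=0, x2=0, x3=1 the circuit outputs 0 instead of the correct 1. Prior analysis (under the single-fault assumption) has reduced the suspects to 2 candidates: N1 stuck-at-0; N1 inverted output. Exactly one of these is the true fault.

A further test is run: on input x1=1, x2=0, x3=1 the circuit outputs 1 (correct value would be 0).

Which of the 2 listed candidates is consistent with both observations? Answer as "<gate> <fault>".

Evaluate each candidate on input x1=1, x2=0, x3=1:
  N1 stuck-at-0: N1=0 [stuck-at-0], N2=1, N3=0, N4=0 → 0 — eliminated
  N1 inverted output: N1=1 [inverted output], N2=0, N3=1, N4=1 → 1 — matches
Only N1 inverted output reproduces the observed 1.

N1 inverted output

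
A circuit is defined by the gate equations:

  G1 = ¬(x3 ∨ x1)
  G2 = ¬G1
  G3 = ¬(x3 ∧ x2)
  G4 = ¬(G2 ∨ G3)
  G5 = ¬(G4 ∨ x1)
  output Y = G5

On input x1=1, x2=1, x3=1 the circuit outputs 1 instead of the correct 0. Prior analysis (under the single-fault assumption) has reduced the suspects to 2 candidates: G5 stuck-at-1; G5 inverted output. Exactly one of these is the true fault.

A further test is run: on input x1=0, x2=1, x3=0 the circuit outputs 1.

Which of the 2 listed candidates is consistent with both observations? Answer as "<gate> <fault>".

Evaluate each candidate on input x1=0, x2=1, x3=0:
  G5 stuck-at-1: G1=1, G2=0, G3=1, G4=0, G5=1 [stuck-at-1] → 1 — matches
  G5 inverted output: G1=1, G2=0, G3=1, G4=0, G5=0 [inverted output] → 0 — eliminated
Only G5 stuck-at-1 reproduces the observed 1.

G5 stuck-at-1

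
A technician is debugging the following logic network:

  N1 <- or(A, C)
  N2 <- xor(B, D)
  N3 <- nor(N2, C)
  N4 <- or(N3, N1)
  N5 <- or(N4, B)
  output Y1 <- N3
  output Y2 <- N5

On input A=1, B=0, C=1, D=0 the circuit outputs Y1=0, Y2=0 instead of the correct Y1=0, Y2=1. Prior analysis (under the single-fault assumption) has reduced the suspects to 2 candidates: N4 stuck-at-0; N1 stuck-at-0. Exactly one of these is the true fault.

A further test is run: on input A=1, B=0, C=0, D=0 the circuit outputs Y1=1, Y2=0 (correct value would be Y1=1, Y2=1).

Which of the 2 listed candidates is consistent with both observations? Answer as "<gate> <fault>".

Evaluate each candidate on input A=1, B=0, C=0, D=0:
  N4 stuck-at-0: N1=1, N2=0, N3=1, N4=0 [stuck-at-0], N5=0 → Y1=1, Y2=0 — matches
  N1 stuck-at-0: N1=0 [stuck-at-0], N2=0, N3=1, N4=1, N5=1 → Y1=1, Y2=1 — eliminated
Only N4 stuck-at-0 reproduces the observed Y1=1, Y2=0.

N4 stuck-at-0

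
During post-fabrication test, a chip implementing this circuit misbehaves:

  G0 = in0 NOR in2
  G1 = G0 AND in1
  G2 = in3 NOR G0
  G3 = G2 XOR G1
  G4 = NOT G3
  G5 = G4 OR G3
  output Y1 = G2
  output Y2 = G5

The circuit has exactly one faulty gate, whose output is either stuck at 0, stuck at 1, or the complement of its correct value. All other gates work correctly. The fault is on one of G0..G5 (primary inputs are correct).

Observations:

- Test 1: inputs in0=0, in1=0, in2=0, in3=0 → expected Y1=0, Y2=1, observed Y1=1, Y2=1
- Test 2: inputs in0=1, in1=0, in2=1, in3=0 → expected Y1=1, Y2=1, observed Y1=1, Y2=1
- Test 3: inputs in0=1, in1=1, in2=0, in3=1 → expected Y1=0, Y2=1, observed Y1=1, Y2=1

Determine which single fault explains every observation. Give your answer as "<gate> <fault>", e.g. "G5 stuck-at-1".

Fault-free values for test 1 (in0=0, in1=0, in2=0, in3=0): G0=1, G1=0, G2=0, G3=0, G4=1, G5=1, giving Y1=0, Y2=1. Observed Y1=1, Y2=1.
Test 1: faults giving observed Y1=1, Y2=1 are {G0 stuck-at-0, G0 inverted output, G2 stuck-at-1, G2 inverted output}.
Test 2 (in0=1, in1=0, in2=1, in3=0): fault-free G0=0, G1=0, G2=1, G3=1, G4=0, G5=1 → Y1=1, Y2=1; observed Y1=1, Y2=1. Eliminates G0 inverted output, G2 inverted output.
Test 3 (in0=1, in1=1, in2=0, in3=1): fault-free G0=0, G1=0, G2=0, G3=0, G4=1, G5=1 → Y1=0, Y2=1; observed Y1=1, Y2=1. Eliminates G0 stuck-at-0.
Only G2 stuck-at-1 is consistent with every test.

G2 stuck-at-1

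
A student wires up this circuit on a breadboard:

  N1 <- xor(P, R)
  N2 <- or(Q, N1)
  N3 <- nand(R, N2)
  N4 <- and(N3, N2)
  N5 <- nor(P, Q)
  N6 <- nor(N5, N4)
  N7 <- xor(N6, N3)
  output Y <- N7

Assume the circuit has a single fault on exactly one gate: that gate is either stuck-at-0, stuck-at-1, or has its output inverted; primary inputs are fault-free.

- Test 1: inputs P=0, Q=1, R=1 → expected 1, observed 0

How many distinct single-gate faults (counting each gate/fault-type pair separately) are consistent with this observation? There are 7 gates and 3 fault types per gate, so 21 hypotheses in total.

10

Fault-free: N1=1, N2=1, N3=0, N4=0, N5=0, N6=1, N7=1 → 1. Observed 0.
  N1: none of the 3 fault types match ✗
  N2: stuck-at-0, inverted output ✓; others ✗
  N3: none of the 3 fault types match ✗
  N4: stuck-at-1, inverted output ✓; others ✗
  N5: stuck-at-1, inverted output ✓; others ✗
  N6: stuck-at-0, inverted output ✓; others ✗
  N7: stuck-at-0, inverted output ✓; others ✗
Consistent faults: {N2 stuck-at-0, N2 inverted output, N4 stuck-at-1, N4 inverted output, N5 stuck-at-1, N5 inverted output, N6 stuck-at-0, N6 inverted output, N7 stuck-at-0, N7 inverted output} — 10 in all.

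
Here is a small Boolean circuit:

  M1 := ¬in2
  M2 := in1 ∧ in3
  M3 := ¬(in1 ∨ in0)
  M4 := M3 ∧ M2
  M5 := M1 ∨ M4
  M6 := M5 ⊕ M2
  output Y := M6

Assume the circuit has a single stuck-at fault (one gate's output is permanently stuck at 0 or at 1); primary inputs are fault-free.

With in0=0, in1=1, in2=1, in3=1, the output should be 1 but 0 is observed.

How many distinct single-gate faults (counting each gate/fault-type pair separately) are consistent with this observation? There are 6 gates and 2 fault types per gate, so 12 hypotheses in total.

6

Fault-free: M1=0, M2=1, M3=0, M4=0, M5=0, M6=1 → 1. Observed 0.
  M1 stuck-at-0: output 1 ✗
  M1 stuck-at-1: output 0 ✓
  M2 stuck-at-0: output 0 ✓
  M2 stuck-at-1: output 1 ✗
  M3 stuck-at-0: output 1 ✗
  M3 stuck-at-1: output 0 ✓
  M4 stuck-at-0: output 1 ✗
  M4 stuck-at-1: output 0 ✓
  M5 stuck-at-0: output 1 ✗
  M5 stuck-at-1: output 0 ✓
  M6 stuck-at-0: output 0 ✓
  M6 stuck-at-1: output 1 ✗
Consistent faults: {M1 stuck-at-1, M2 stuck-at-0, M3 stuck-at-1, M4 stuck-at-1, M5 stuck-at-1, M6 stuck-at-0} — 6 in all.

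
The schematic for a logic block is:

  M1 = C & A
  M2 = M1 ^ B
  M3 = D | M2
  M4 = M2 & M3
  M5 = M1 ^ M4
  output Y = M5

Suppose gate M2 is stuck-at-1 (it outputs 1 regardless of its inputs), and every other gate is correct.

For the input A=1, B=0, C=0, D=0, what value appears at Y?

1

Propagate with M2 forced: M1=0, M2=1 [stuck-at-1], M3=1, M4=1, M5=1.
So Y = 1. (Without the fault it would be 0.)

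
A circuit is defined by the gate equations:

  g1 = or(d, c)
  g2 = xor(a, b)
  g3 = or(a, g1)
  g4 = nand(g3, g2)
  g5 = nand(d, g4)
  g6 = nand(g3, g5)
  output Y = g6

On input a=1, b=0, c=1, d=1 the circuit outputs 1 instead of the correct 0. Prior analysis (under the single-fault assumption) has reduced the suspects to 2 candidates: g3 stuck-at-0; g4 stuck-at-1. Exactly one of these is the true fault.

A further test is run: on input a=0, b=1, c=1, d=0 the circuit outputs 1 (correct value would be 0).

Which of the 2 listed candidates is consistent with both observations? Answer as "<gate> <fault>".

Evaluate each candidate on input a=0, b=1, c=1, d=0:
  g3 stuck-at-0: g1=1, g2=1, g3=0 [stuck-at-0], g4=1, g5=1, g6=1 → 1 — matches
  g4 stuck-at-1: g1=1, g2=1, g3=1, g4=1 [stuck-at-1], g5=1, g6=0 → 0 — eliminated
Only g3 stuck-at-0 reproduces the observed 1.

g3 stuck-at-0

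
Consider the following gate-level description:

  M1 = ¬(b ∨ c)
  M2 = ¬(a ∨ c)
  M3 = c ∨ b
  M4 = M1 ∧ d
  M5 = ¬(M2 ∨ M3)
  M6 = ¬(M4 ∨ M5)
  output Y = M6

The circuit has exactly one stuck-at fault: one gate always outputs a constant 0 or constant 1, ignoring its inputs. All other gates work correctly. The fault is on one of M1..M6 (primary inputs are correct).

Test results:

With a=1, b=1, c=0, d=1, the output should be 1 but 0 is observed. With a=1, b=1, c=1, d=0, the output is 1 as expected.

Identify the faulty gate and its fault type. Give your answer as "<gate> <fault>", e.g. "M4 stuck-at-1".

Fault-free values for test 1 (a=1, b=1, c=0, d=1): M1=0, M2=0, M3=1, M4=0, M5=0, M6=1, giving Y=1. Observed 0.
Test 1: faults giving observed 0 are {M1 stuck-at-1, M3 stuck-at-0, M4 stuck-at-1, M5 stuck-at-1, M6 stuck-at-0}.
Test 2 (a=1, b=1, c=1, d=0): fault-free M1=0, M2=0, M3=1, M4=0, M5=0, M6=1 → 1; observed 1. Eliminates M3 stuck-at-0, M4 stuck-at-1, M5 stuck-at-1, M6 stuck-at-0.
Only M1 stuck-at-1 is consistent with every test.

M1 stuck-at-1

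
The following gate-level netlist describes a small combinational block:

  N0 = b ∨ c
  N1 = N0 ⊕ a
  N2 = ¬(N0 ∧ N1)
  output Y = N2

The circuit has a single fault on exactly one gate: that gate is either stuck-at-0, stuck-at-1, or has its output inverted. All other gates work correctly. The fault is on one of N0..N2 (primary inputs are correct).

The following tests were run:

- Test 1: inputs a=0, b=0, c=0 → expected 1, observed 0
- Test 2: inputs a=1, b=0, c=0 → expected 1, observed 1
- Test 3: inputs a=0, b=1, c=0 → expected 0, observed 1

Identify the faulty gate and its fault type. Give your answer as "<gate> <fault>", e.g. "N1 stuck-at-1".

N0 inverted output

Fault-free values for test 1 (a=0, b=0, c=0): N0=0, N1=0, N2=1, giving Y=1. Observed 0.
Test 1: faults giving observed 0 are {N0 stuck-at-1, N0 inverted output, N2 stuck-at-0, N2 inverted output}.
Test 2 (a=1, b=0, c=0): fault-free N0=0, N1=1, N2=1 → 1; observed 1. Eliminates N2 stuck-at-0, N2 inverted output.
Test 3 (a=0, b=1, c=0): fault-free N0=1, N1=1, N2=0 → 0; observed 1. Eliminates N0 stuck-at-1.
Only N0 inverted output is consistent with every test.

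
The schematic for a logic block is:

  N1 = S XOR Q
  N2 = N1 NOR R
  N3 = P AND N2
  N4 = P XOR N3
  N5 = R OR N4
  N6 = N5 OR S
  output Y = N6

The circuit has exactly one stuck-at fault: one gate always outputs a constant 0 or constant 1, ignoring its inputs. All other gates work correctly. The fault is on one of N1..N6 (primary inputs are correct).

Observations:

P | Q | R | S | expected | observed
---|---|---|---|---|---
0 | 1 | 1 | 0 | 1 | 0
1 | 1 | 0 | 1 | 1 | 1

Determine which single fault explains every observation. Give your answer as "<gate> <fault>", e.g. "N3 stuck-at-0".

N5 stuck-at-0

Fault-free values for test 1 (P=0, Q=1, R=1, S=0): N1=1, N2=0, N3=0, N4=0, N5=1, N6=1, giving Y=1. Observed 0.
Test 1: faults giving observed 0 are {N5 stuck-at-0, N6 stuck-at-0}.
Test 2 (P=1, Q=1, R=0, S=1): fault-free N1=0, N2=1, N3=1, N4=0, N5=0, N6=1 → 1; observed 1. Eliminates N6 stuck-at-0.
Only N5 stuck-at-0 is consistent with every test.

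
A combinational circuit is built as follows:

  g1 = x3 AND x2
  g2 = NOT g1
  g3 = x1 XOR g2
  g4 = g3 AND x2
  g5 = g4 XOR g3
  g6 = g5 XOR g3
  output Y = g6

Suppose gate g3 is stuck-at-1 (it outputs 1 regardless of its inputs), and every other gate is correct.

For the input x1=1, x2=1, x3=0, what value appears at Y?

1

Propagate with g3 forced: g1=0, g2=1, g3=1 [stuck-at-1], g4=1, g5=0, g6=1.
So Y = 1. (Without the fault it would be 0.)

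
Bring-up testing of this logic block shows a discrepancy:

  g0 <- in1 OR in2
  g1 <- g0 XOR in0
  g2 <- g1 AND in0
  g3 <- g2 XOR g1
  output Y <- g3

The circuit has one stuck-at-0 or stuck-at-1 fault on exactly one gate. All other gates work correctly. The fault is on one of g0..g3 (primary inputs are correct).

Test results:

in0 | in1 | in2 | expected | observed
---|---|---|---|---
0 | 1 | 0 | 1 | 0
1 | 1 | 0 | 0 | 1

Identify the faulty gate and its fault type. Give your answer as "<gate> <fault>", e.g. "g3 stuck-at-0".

g2 stuck-at-1

Fault-free values for test 1 (in0=0, in1=1, in2=0): g0=1, g1=1, g2=0, g3=1, giving Y=1. Observed 0.
Test 1: faults giving observed 0 are {g0 stuck-at-0, g1 stuck-at-0, g2 stuck-at-1, g3 stuck-at-0}.
Test 2 (in0=1, in1=1, in2=0): fault-free g0=1, g1=0, g2=0, g3=0 → 0; observed 1. Eliminates g0 stuck-at-0, g1 stuck-at-0, g3 stuck-at-0.
Only g2 stuck-at-1 is consistent with every test.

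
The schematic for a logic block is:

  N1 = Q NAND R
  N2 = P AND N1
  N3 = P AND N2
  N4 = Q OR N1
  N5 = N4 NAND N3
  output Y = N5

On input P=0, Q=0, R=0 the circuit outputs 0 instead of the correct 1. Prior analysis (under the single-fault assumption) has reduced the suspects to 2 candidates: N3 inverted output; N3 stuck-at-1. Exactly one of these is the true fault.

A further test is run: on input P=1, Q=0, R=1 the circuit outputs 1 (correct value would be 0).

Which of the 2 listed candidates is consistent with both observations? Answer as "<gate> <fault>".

Evaluate each candidate on input P=1, Q=0, R=1:
  N3 inverted output: N1=1, N2=1, N3=0 [inverted output], N4=1, N5=1 → 1 — matches
  N3 stuck-at-1: N1=1, N2=1, N3=1 [stuck-at-1], N4=1, N5=0 → 0 — eliminated
Only N3 inverted output reproduces the observed 1.

N3 inverted output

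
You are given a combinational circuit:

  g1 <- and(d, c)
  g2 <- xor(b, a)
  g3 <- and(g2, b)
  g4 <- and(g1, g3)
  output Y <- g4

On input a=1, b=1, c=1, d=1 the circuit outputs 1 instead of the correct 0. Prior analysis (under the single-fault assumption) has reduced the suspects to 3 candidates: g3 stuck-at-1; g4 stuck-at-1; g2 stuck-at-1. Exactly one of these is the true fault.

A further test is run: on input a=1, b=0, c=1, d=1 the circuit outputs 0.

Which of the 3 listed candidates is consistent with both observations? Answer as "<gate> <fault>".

Evaluate each candidate on input a=1, b=0, c=1, d=1:
  g3 stuck-at-1: g1=1, g2=1, g3=1 [stuck-at-1], g4=1 → 1 — eliminated
  g4 stuck-at-1: g1=1, g2=1, g3=0, g4=1 [stuck-at-1] → 1 — eliminated
  g2 stuck-at-1: g1=1, g2=1 [stuck-at-1], g3=0, g4=0 → 0 — matches
Only g2 stuck-at-1 reproduces the observed 0.

g2 stuck-at-1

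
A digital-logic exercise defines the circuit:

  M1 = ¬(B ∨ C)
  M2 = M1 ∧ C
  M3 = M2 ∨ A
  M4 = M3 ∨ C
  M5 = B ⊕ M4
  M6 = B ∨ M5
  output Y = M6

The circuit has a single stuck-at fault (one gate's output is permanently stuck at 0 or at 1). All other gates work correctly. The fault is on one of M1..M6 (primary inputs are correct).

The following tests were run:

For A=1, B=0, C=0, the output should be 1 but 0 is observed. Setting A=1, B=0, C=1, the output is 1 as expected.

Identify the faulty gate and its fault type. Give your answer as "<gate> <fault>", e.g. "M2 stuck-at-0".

M3 stuck-at-0

Fault-free values for test 1 (A=1, B=0, C=0): M1=1, M2=0, M3=1, M4=1, M5=1, M6=1, giving Y=1. Observed 0.
Test 1: faults giving observed 0 are {M3 stuck-at-0, M4 stuck-at-0, M5 stuck-at-0, M6 stuck-at-0}.
Test 2 (A=1, B=0, C=1): fault-free M1=0, M2=0, M3=1, M4=1, M5=1, M6=1 → 1; observed 1. Eliminates M4 stuck-at-0, M5 stuck-at-0, M6 stuck-at-0.
Only M3 stuck-at-0 is consistent with every test.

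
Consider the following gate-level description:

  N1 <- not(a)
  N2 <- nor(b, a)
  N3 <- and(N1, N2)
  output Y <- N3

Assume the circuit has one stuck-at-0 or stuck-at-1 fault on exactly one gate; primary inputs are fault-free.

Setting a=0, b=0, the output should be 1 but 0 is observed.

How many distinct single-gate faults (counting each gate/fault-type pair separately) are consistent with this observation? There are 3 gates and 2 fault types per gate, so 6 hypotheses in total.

Fault-free: N1=1, N2=1, N3=1 → 1. Observed 0.
  N1 stuck-at-0: output 0 ✓
  N1 stuck-at-1: output 1 ✗
  N2 stuck-at-0: output 0 ✓
  N2 stuck-at-1: output 1 ✗
  N3 stuck-at-0: output 0 ✓
  N3 stuck-at-1: output 1 ✗
Consistent faults: {N1 stuck-at-0, N2 stuck-at-0, N3 stuck-at-0} — 3 in all.

3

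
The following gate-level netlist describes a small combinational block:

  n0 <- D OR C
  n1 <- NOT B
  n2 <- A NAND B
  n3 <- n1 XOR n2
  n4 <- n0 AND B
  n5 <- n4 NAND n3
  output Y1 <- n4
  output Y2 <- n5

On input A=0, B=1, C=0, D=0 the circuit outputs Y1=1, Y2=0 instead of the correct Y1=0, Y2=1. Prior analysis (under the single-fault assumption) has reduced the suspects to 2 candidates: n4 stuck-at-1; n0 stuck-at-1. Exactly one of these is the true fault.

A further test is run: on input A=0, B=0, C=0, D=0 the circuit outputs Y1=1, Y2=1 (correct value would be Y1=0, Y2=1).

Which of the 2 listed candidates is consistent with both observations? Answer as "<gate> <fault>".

n4 stuck-at-1

Evaluate each candidate on input A=0, B=0, C=0, D=0:
  n4 stuck-at-1: n0=0, n1=1, n2=1, n3=0, n4=1 [stuck-at-1], n5=1 → Y1=1, Y2=1 — matches
  n0 stuck-at-1: n0=1 [stuck-at-1], n1=1, n2=1, n3=0, n4=0, n5=1 → Y1=0, Y2=1 — eliminated
Only n4 stuck-at-1 reproduces the observed Y1=1, Y2=1.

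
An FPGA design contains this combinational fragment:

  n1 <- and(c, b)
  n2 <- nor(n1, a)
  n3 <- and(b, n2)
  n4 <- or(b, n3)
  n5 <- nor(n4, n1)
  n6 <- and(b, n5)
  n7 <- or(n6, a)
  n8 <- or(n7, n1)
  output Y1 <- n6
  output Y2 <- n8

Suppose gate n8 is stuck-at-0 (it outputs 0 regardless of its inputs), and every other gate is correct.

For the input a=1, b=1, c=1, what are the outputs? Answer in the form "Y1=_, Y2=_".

Propagate with n8 forced: n1=1, n2=0, n3=0, n4=1, n5=0, n6=0, n7=1, n8=0 [stuck-at-0].
So the outputs are Y1=0, Y2=0. (Without the fault they would be Y1=0, Y2=1.)

Y1=0, Y2=0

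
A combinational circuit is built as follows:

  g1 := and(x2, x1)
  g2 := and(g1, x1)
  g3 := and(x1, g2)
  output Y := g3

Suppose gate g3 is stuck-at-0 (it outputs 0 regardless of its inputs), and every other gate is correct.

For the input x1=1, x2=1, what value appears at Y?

Propagate with g3 forced: g1=1, g2=1, g3=0 [stuck-at-0].
So Y = 0. (Without the fault it would be 1.)

0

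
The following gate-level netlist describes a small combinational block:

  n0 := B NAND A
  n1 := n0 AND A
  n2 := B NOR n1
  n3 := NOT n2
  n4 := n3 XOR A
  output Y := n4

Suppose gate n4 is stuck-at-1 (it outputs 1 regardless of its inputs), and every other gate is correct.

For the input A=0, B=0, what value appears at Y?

1

Propagate with n4 forced: n0=1, n1=0, n2=1, n3=0, n4=1 [stuck-at-1].
So Y = 1. (Without the fault it would be 0.)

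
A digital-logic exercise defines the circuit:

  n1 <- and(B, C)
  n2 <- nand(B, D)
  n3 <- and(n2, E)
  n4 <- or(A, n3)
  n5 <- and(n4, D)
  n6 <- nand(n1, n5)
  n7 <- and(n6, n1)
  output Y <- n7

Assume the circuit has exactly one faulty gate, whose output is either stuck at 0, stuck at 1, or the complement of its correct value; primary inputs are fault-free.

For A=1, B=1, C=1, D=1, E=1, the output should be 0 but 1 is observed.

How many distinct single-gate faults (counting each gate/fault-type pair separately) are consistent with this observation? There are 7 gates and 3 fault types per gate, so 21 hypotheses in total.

8

Fault-free: n1=1, n2=0, n3=0, n4=1, n5=1, n6=0, n7=0 → 0. Observed 1.
  n1: none of the 3 fault types match ✗
  n2: none of the 3 fault types match ✗
  n3: none of the 3 fault types match ✗
  n4: stuck-at-0, inverted output ✓; others ✗
  n5: stuck-at-0, inverted output ✓; others ✗
  n6: stuck-at-1, inverted output ✓; others ✗
  n7: stuck-at-1, inverted output ✓; others ✗
Consistent faults: {n4 stuck-at-0, n4 inverted output, n5 stuck-at-0, n5 inverted output, n6 stuck-at-1, n6 inverted output, n7 stuck-at-1, n7 inverted output} — 8 in all.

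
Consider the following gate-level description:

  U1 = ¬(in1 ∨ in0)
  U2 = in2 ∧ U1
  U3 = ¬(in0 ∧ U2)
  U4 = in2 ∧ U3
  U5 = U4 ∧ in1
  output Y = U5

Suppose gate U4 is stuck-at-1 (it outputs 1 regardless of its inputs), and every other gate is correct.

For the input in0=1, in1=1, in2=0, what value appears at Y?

1

Propagate with U4 forced: U1=0, U2=0, U3=1, U4=1 [stuck-at-1], U5=1.
So Y = 1. (Without the fault it would be 0.)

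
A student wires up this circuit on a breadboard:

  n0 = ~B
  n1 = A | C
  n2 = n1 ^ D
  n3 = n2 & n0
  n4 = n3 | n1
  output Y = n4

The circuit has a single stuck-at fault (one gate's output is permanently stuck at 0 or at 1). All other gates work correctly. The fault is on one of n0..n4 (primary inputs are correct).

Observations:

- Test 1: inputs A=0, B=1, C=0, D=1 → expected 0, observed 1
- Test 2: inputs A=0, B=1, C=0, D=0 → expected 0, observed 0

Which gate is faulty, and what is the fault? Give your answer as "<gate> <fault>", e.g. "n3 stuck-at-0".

n0 stuck-at-1

Fault-free values for test 1 (A=0, B=1, C=0, D=1): n0=0, n1=0, n2=1, n3=0, n4=0, giving Y=0. Observed 1.
Test 1: faults giving observed 1 are {n0 stuck-at-1, n1 stuck-at-1, n3 stuck-at-1, n4 stuck-at-1}.
Test 2 (A=0, B=1, C=0, D=0): fault-free n0=0, n1=0, n2=0, n3=0, n4=0 → 0; observed 0. Eliminates n1 stuck-at-1, n3 stuck-at-1, n4 stuck-at-1.
Only n0 stuck-at-1 is consistent with every test.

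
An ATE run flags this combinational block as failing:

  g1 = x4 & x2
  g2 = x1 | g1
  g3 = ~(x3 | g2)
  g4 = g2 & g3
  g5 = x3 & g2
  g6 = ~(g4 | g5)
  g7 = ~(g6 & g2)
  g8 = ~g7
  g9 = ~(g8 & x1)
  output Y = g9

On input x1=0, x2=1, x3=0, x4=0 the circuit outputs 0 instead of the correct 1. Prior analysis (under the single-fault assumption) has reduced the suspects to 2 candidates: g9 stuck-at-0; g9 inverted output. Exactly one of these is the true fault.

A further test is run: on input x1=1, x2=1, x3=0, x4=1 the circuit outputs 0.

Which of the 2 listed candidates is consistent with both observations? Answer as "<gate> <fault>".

g9 stuck-at-0

Evaluate each candidate on input x1=1, x2=1, x3=0, x4=1:
  g9 stuck-at-0: g1=1, g2=1, g3=0, g4=0, g5=0, g6=1, g7=0, g8=1, g9=0 [stuck-at-0] → 0 — matches
  g9 inverted output: g1=1, g2=1, g3=0, g4=0, g5=0, g6=1, g7=0, g8=1, g9=1 [inverted output] → 1 — eliminated
Only g9 stuck-at-0 reproduces the observed 0.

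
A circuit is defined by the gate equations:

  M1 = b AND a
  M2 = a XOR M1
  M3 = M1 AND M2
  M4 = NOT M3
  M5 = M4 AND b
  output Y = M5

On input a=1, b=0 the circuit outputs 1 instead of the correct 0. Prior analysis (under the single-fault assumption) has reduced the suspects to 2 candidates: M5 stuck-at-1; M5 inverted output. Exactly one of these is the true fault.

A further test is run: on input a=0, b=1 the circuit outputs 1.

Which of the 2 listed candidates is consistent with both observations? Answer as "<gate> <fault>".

Evaluate each candidate on input a=0, b=1:
  M5 stuck-at-1: M1=0, M2=0, M3=0, M4=1, M5=1 [stuck-at-1] → 1 — matches
  M5 inverted output: M1=0, M2=0, M3=0, M4=1, M5=0 [inverted output] → 0 — eliminated
Only M5 stuck-at-1 reproduces the observed 1.

M5 stuck-at-1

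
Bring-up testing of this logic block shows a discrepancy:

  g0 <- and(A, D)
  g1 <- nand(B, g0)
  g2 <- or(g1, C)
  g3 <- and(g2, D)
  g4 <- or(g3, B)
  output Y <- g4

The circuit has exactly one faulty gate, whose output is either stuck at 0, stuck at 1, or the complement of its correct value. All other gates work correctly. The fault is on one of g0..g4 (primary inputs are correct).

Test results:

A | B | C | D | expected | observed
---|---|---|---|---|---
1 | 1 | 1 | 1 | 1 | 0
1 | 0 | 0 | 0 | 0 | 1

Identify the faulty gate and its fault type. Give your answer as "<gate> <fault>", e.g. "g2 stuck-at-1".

g4 inverted output

Fault-free values for test 1 (A=1, B=1, C=1, D=1): g0=1, g1=0, g2=1, g3=1, g4=1, giving Y=1. Observed 0.
Test 1: faults giving observed 0 are {g4 stuck-at-0, g4 inverted output}.
Test 2 (A=1, B=0, C=0, D=0): fault-free g0=0, g1=1, g2=1, g3=0, g4=0 → 0; observed 1. Eliminates g4 stuck-at-0.
Only g4 inverted output is consistent with every test.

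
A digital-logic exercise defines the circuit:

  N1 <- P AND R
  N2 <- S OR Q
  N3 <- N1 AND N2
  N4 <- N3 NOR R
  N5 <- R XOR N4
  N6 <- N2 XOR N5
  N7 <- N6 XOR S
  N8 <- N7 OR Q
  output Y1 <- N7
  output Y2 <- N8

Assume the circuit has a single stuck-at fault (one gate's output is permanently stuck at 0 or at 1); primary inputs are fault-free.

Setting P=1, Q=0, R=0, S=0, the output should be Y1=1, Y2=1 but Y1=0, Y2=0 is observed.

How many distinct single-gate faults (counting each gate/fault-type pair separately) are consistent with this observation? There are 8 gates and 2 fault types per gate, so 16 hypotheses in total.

Fault-free: N1=0, N2=0, N3=0, N4=1, N5=1, N6=1, N7=1, N8=1 → Y1=1, Y2=1. Observed Y1=0, Y2=0.
  N1: none of the 2 fault types match ✗
  N2: stuck-at-1 ✓; others ✗
  N3: stuck-at-1 ✓; others ✗
  N4: stuck-at-0 ✓; others ✗
  N5: stuck-at-0 ✓; others ✗
  N6: stuck-at-0 ✓; others ✗
  N7: stuck-at-0 ✓; others ✗
  N8: none of the 2 fault types match ✗
Consistent faults: {N2 stuck-at-1, N3 stuck-at-1, N4 stuck-at-0, N5 stuck-at-0, N6 stuck-at-0, N7 stuck-at-0} — 6 in all.

6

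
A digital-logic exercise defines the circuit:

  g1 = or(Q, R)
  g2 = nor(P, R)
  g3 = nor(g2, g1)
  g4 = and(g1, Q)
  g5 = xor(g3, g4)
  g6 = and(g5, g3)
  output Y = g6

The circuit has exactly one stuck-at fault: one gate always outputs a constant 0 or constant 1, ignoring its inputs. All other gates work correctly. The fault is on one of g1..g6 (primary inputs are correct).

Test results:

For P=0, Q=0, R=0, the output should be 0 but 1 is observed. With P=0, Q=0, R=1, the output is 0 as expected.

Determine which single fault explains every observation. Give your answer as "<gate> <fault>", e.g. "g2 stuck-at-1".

g2 stuck-at-0

Fault-free values for test 1 (P=0, Q=0, R=0): g1=0, g2=1, g3=0, g4=0, g5=0, g6=0, giving Y=0. Observed 1.
Test 1: faults giving observed 1 are {g2 stuck-at-0, g3 stuck-at-1, g6 stuck-at-1}.
Test 2 (P=0, Q=0, R=1): fault-free g1=1, g2=0, g3=0, g4=0, g5=0, g6=0 → 0; observed 0. Eliminates g3 stuck-at-1, g6 stuck-at-1.
Only g2 stuck-at-0 is consistent with every test.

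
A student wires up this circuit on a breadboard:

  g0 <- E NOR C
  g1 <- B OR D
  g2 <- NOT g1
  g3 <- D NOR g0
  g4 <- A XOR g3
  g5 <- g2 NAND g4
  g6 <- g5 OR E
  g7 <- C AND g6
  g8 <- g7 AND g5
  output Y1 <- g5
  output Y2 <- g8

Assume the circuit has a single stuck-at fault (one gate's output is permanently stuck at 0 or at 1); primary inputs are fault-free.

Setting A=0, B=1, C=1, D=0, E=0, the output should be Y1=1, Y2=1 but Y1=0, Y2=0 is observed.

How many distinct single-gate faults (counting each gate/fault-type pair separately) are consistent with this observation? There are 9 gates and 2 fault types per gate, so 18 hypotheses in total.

3

Fault-free: g0=0, g1=1, g2=0, g3=1, g4=1, g5=1, g6=1, g7=1, g8=1 → Y1=1, Y2=1. Observed Y1=0, Y2=0.
  g0: none of the 2 fault types match ✗
  g1: stuck-at-0 ✓; others ✗
  g2: stuck-at-1 ✓; others ✗
  g3: none of the 2 fault types match ✗
  g4: none of the 2 fault types match ✗
  g5: stuck-at-0 ✓; others ✗
  g6: none of the 2 fault types match ✗
  g7: none of the 2 fault types match ✗
  g8: none of the 2 fault types match ✗
Consistent faults: {g1 stuck-at-0, g2 stuck-at-1, g5 stuck-at-0} — 3 in all.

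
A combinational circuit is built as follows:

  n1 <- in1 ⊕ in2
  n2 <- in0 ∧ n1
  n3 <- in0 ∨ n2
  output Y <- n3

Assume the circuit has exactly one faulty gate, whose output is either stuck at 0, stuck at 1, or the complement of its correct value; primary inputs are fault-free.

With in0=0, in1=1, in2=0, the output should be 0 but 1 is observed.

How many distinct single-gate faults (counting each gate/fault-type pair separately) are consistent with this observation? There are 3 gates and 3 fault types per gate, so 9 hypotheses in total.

Fault-free: n1=1, n2=0, n3=0 → 0. Observed 1.
  n1 stuck-at-0: output 0 ✗
  n1 stuck-at-1: output 0 ✗
  n1 inverted output: output 0 ✗
  n2 stuck-at-0: output 0 ✗
  n2 stuck-at-1: output 1 ✓
  n2 inverted output: output 1 ✓
  n3 stuck-at-0: output 0 ✗
  n3 stuck-at-1: output 1 ✓
  n3 inverted output: output 1 ✓
Consistent faults: {n2 stuck-at-1, n2 inverted output, n3 stuck-at-1, n3 inverted output} — 4 in all.

4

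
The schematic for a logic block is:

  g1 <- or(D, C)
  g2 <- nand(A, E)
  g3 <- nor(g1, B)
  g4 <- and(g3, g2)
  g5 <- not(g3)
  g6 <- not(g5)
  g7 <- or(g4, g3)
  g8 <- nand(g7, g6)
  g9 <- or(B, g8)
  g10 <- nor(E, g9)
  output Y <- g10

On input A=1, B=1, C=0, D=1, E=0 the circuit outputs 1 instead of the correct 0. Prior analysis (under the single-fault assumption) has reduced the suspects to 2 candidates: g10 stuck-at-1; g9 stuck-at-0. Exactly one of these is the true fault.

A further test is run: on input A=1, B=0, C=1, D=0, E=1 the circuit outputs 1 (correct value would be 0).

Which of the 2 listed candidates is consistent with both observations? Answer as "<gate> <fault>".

Evaluate each candidate on input A=1, B=0, C=1, D=0, E=1:
  g10 stuck-at-1: g1=1, g2=0, g3=0, g4=0, g5=1, g6=0, g7=0, g8=1, g9=1, g10=1 [stuck-at-1] → 1 — matches
  g9 stuck-at-0: g1=1, g2=0, g3=0, g4=0, g5=1, g6=0, g7=0, g8=1, g9=0 [stuck-at-0], g10=0 → 0 — eliminated
Only g10 stuck-at-1 reproduces the observed 1.

g10 stuck-at-1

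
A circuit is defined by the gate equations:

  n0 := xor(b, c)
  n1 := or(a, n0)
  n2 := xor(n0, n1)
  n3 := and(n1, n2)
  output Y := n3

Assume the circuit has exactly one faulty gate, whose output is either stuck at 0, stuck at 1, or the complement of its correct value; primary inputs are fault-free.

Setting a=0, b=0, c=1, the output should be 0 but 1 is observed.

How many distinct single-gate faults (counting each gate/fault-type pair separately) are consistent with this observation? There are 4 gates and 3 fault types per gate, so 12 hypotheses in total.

4

Fault-free: n0=1, n1=1, n2=0, n3=0 → 0. Observed 1.
  n0 stuck-at-0: output 0 ✗
  n0 stuck-at-1: output 0 ✗
  n0 inverted output: output 0 ✗
  n1 stuck-at-0: output 0 ✗
  n1 stuck-at-1: output 0 ✗
  n1 inverted output: output 0 ✗
  n2 stuck-at-0: output 0 ✗
  n2 stuck-at-1: output 1 ✓
  n2 inverted output: output 1 ✓
  n3 stuck-at-0: output 0 ✗
  n3 stuck-at-1: output 1 ✓
  n3 inverted output: output 1 ✓
Consistent faults: {n2 stuck-at-1, n2 inverted output, n3 stuck-at-1, n3 inverted output} — 4 in all.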